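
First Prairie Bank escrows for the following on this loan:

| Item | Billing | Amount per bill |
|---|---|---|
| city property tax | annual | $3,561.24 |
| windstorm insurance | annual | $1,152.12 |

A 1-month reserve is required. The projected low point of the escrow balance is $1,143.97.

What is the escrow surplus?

$751.19

City property tax = $3,561.24
Windstorm insurance = $1,152.12
Annual escrow total = $4,713.36
Base monthly escrow = $4,713.36 ÷ 12 = $392.78
Required reserve = 1 × $392.78 = $392.78
Excess over cushion: $1,143.97 − $392.78 = $751.19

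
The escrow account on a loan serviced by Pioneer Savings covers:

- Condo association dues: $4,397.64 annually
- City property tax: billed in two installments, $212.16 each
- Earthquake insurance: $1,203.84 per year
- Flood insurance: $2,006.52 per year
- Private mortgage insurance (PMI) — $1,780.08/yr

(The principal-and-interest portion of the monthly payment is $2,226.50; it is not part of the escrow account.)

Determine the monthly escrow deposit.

$817.70

Condo association dues — $4,397.64
City property tax — $212.16 × 2 = $424.32
Earthquake insurance — $1,203.84
Flood insurance — $2,006.52
Private mortgage insurance (PMI) — $1,780.08
Combined annual = $9,812.40
Base monthly escrow = $9,812.40 ÷ 12 = $817.70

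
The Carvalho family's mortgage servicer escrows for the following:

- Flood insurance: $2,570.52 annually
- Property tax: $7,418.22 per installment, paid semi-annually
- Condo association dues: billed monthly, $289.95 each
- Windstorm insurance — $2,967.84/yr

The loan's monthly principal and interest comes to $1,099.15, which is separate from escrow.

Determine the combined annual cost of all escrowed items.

$23,854.20

Flood insurance — $2,570.52/yr
Property tax — $7,418.22 × 2 = $14,836.44/yr
Condo association dues — $289.95 × 12 = $3,479.40/yr
Windstorm insurance — $2,967.84/yr
Combined annual = $2,570.52 + $14,836.44 + $3,479.40 + $2,967.84 = $23,854.20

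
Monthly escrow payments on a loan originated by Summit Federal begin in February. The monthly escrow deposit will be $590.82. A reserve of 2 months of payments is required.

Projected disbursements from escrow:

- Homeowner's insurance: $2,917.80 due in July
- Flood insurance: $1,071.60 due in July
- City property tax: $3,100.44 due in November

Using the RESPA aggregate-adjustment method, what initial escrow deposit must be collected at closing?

Cushion = 2 × $590.82 = $1,181.64
Trial balance (start $0, +$590.82 each month, − disbursements):
  Feb: +$590.82 → $590.82
  Mar: +$590.82 → $1,181.64
  Apr: +$590.82 → $1,772.46
  May: +$590.82 → $2,363.28
  Jun: +$590.82 → $2,954.10
  Jul: +$590.82 − $3,989.40 → -$444.48
  Aug: +$590.82 → $146.34
  Sep: +$590.82 → $737.16
  Oct: +$590.82 → $1,327.98
  Nov: +$590.82 − $3,100.44 → -$1,181.64
  Dec: +$590.82 → -$590.82
  Jan: +$590.82 → $0.00
Lowest trial balance = -$1,181.64 (Nov)
Initial deposit = cushion − low point = $1,181.64 − (-$1,181.64) = $2,363.28

$2,363.28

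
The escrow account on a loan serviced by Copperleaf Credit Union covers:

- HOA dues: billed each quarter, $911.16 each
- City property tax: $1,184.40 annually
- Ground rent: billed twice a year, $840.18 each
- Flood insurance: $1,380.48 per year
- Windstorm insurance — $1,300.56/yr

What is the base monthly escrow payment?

HOA dues: $911.16 × 4 = $3,644.64/yr
City property tax: $1,184.40/yr
Ground rent: $840.18 × 2 = $1,680.36/yr
Flood insurance: $1,380.48/yr
Windstorm insurance: $1,300.56/yr
Total per year = $3,644.64 + $1,184.40 + $1,680.36 + $1,380.48 + $1,300.56 = $9,190.44
Monthly escrow = $9,190.44 / 12 = $765.87

$765.87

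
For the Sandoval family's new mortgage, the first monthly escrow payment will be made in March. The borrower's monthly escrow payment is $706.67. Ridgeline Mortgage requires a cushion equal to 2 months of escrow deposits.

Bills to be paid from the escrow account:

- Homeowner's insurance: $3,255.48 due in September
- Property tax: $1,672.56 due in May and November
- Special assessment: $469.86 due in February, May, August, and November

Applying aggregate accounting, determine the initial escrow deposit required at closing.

Cushion = 2 × $706.67 = $1,413.34
Trial balance (start $0, +$706.67 each month, − disbursements):
  Mar: +$706.67 → $706.67
  Apr: +$706.67 → $1,413.34
  May: +$706.67 − $2,142.42 → -$22.41
  Jun: +$706.67 → $684.26
  Jul: +$706.67 → $1,390.93
  Aug: +$706.67 − $469.86 → $1,627.74
  Sep: +$706.67 − $3,255.48 → -$921.07
  Oct: +$706.67 → -$214.40
  Nov: +$706.67 − $2,142.42 → -$1,650.15
  Dec: +$706.67 → -$943.48
  Jan: +$706.67 → -$236.81
  Feb: +$706.67 − $469.86 → $0.00
Lowest trial balance = -$1,650.15 (Nov)
Initial deposit = cushion − low point = $1,413.34 − (-$1,650.15) = $3,063.49

$3,063.49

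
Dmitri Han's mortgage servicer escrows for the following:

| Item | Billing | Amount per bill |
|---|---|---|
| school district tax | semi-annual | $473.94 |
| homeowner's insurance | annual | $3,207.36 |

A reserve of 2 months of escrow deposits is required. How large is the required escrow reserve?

School district tax — $473.94 × 2 = $947.88 annually
Homeowner's insurance — $3,207.36 annually
Total per year = $4,155.24
Monthly = $4,155.24 / 12 = $346.27
Reserve = 2 × $346.27 = $692.54

$692.54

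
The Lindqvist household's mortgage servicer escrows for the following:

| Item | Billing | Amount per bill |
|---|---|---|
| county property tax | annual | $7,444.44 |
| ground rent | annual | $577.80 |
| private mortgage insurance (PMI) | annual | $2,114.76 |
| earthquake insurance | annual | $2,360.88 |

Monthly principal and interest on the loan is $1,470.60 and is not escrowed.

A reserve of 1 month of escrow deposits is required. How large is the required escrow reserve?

$1,041.49

County property tax = $7,444.44 per year
Ground rent = $577.80 per year
Private mortgage insurance (PMI) = $2,114.76 per year
Earthquake insurance = $2,360.88 per year
Yearly total = $12,497.88
Monthly = $12,497.88 / 12 = $1,041.49
Reserve = 1 × $1,041.49 = $1,041.49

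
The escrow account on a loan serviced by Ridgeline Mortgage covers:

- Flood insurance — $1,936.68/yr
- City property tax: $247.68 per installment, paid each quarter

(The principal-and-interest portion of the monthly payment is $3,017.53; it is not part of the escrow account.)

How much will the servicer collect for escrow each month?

Flood insurance = $1,936.68 annually
City property tax = $247.68 × 4 = $990.72 annually
Total annual escrow = $1,936.68 + $990.72 = $2,927.40
Monthly escrow = $2,927.40 ÷ 12 = $243.95

$243.95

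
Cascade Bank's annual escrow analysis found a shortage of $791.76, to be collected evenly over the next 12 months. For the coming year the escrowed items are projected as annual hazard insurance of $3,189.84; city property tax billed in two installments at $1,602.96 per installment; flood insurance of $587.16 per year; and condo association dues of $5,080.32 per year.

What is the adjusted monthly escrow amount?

$1,071.25

Hazard insurance — $3,189.84 per year
City property tax — $1,602.96 × 2 = $3,205.92 per year
Flood insurance — $587.16 per year
Condo association dues — $5,080.32 per year
Annual escrow total = $3,189.84 + $3,205.92 + $587.16 + $5,080.32 = $12,063.24
Per month = $12,063.24 / 12 = $1,005.27
Monthly shortage recovery: $791.76 / 12 = $65.98
Adjusted monthly = $1,005.27 + $65.98 = $1,071.25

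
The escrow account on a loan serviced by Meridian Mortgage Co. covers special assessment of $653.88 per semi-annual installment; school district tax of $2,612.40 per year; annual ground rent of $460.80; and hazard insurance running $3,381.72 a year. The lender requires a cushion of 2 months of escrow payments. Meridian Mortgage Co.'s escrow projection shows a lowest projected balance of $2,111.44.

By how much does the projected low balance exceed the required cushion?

Special assessment: $653.88 × 2 = $1,307.76
School district tax: $2,612.40
Ground rent: $460.80
Hazard insurance: $3,381.72
Total annual escrow = $1,307.76 + $2,612.40 + $460.80 + $3,381.72 = $7,762.68
Base monthly escrow = $7,762.68 ÷ 12 = $646.89
Required cushion = 2 × $646.89 = $1,293.78
Excess over cushion: $2,111.44 − $1,293.78 = $817.66

$817.66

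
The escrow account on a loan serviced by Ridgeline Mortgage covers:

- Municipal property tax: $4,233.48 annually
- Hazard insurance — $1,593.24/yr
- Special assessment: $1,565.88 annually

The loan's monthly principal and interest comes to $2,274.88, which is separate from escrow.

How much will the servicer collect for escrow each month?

Municipal property tax = $4,233.48
Hazard insurance = $1,593.24
Special assessment = $1,565.88
Annual escrow total = $7,392.60
Base monthly escrow = $7,392.60 ÷ 12 = $616.05

$616.05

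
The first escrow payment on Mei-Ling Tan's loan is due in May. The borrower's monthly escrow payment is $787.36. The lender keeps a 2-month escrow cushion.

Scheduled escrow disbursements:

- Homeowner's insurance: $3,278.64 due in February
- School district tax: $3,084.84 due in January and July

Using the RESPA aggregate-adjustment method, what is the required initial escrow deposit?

Cushion = 2 × $787.36 = $1,574.72
Trial balance (start $0, +$787.36 each month, − disbursements):
  May: +$787.36 → $787.36
  Jun: +$787.36 → $1,574.72
  Jul: +$787.36 − $3,084.84 → -$722.76
  Aug: +$787.36 → $64.60
  Sep: +$787.36 → $851.96
  Oct: +$787.36 → $1,639.32
  Nov: +$787.36 → $2,426.68
  Dec: +$787.36 → $3,214.04
  Jan: +$787.36 − $3,084.84 → $916.56
  Feb: +$787.36 − $3,278.64 → -$1,574.72
  Mar: +$787.36 → -$787.36
  Apr: +$787.36 → $0.00
Lowest trial balance = -$1,574.72 (Feb)
Initial deposit = cushion − low point = $1,574.72 − (-$1,574.72) = $3,149.44

$3,149.44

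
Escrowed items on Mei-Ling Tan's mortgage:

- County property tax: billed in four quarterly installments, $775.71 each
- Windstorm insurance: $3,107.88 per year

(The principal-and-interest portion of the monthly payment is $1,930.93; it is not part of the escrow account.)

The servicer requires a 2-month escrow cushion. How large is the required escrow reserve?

$1,035.12

County property tax — $775.71 × 4 = $3,102.84 per year
Windstorm insurance — $3,107.88 per year
Total annual escrow = $3,102.84 + $3,107.88 = $6,210.72
Per month = $6,210.72 ÷ 12 = $517.56
Cushion = 2 × $517.56 = $1,035.12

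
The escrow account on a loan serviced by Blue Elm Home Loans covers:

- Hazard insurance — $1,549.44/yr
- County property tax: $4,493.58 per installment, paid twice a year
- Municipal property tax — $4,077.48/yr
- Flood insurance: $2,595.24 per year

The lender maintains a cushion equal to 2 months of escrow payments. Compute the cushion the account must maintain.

$2,868.22

Hazard insurance — $1,549.44
County property tax — $4,493.58 × 2 = $8,987.16
Municipal property tax — $4,077.48
Flood insurance — $2,595.24
Total annual escrow = $1,549.44 + $8,987.16 + $4,077.48 + $2,595.24 = $17,209.32
Base monthly escrow = $17,209.32 ÷ 12 = $1,434.11
Reserve = 2 × $1,434.11 = $2,868.22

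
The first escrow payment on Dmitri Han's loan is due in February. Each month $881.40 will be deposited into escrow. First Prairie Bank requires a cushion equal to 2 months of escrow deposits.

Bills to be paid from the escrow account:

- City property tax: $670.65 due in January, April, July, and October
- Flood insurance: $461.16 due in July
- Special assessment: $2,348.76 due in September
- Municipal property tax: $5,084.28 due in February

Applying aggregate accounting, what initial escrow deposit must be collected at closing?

$5,965.68

Cushion = 2 × $881.40 = $1,762.80
Trial balance (start $0, +$881.40 each month, − disbursements):
  Feb: +$881.40 − $5,084.28 → -$4,202.88
  Mar: +$881.40 → -$3,321.48
  Apr: +$881.40 − $670.65 → -$3,110.73
  May: +$881.40 → -$2,229.33
  Jun: +$881.40 → -$1,347.93
  Jul: +$881.40 − $1,131.81 → -$1,598.34
  Aug: +$881.40 → -$716.94
  Sep: +$881.40 − $2,348.76 → -$2,184.30
  Oct: +$881.40 − $670.65 → -$1,973.55
  Nov: +$881.40 → -$1,092.15
  Dec: +$881.40 → -$210.75
  Jan: +$881.40 − $670.65 → $0.00
Lowest trial balance = -$4,202.88 (Feb)
Initial deposit = cushion − low point = $1,762.80 − (-$4,202.88) = $5,965.68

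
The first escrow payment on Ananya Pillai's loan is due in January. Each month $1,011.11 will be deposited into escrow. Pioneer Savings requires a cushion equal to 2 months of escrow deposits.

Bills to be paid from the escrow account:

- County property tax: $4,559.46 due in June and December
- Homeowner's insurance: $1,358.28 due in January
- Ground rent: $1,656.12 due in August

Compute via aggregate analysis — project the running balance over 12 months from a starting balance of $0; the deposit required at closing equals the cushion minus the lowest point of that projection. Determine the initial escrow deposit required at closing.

$2,369.39

Cushion = 2 × $1,011.11 = $2,022.22
Trial balance (start $0, +$1,011.11 each month, − disbursements):
  Jan: +$1,011.11 − $1,358.28 → -$347.17
  Feb: +$1,011.11 → $663.94
  Mar: +$1,011.11 → $1,675.05
  Apr: +$1,011.11 → $2,686.16
  May: +$1,011.11 → $3,697.27
  Jun: +$1,011.11 − $4,559.46 → $148.92
  Jul: +$1,011.11 → $1,160.03
  Aug: +$1,011.11 − $1,656.12 → $515.02
  Sep: +$1,011.11 → $1,526.13
  Oct: +$1,011.11 → $2,537.24
  Nov: +$1,011.11 → $3,548.35
  Dec: +$1,011.11 − $4,559.46 → $0.00
Lowest trial balance = -$347.17 (Jan)
Initial deposit = cushion − low point = $2,022.22 − (-$347.17) = $2,369.39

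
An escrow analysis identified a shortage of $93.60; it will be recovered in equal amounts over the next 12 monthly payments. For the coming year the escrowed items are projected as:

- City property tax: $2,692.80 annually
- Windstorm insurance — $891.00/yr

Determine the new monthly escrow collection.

$306.45

City property tax: $2,692.80
Windstorm insurance: $891.00
Total annual escrow = $2,692.80 + $891.00 = $3,583.80
Per month = $3,583.80 / 12 = $298.65
Shortage spread = $93.60 ÷ 12 = $7.80/mo
New monthly escrow = $298.65 + $7.80 = $306.45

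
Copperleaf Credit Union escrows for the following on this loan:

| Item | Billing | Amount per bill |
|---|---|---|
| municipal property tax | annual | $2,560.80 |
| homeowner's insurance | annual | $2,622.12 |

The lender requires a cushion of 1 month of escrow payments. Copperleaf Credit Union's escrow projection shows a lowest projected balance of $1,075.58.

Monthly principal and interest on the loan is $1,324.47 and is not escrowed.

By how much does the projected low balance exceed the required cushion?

Municipal property tax = $2,560.80
Homeowner's insurance = $2,622.12
Yearly total = $2,560.80 + $2,622.12 = $5,182.92
Monthly = $5,182.92 / 12 = $431.91
Required reserve = 1 × $431.91 = $431.91
Surplus = $1,075.58 − $431.91 = $643.67

$643.67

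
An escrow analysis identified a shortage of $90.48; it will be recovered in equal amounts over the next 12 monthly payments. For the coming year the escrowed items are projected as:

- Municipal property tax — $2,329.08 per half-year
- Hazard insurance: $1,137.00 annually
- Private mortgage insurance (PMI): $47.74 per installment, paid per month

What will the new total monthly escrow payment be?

Municipal property tax = $2,329.08 × 2 = $4,658.16
Hazard insurance = $1,137.00
Private mortgage insurance (PMI) = $47.74 × 12 = $572.88
Total annual escrow = $6,368.04
Monthly = $6,368.04 / 12 = $530.67
Monthly shortage recovery: $90.48 / 12 = $7.54
New monthly escrow = $530.67 + $7.54 = $538.21

$538.21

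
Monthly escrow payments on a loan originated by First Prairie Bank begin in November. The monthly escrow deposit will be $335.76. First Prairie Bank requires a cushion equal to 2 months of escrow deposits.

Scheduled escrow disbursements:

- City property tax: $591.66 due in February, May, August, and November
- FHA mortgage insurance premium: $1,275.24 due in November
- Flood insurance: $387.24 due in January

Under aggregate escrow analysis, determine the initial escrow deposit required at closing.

Cushion = 2 × $335.76 = $671.52
Trial balance (start $0, +$335.76 each month, − disbursements):
  Nov: +$335.76 − $1,866.90 → -$1,531.14
  Dec: +$335.76 → -$1,195.38
  Jan: +$335.76 − $387.24 → -$1,246.86
  Feb: +$335.76 − $591.66 → -$1,502.76
  Mar: +$335.76 → -$1,167.00
  Apr: +$335.76 → -$831.24
  May: +$335.76 − $591.66 → -$1,087.14
  Jun: +$335.76 → -$751.38
  Jul: +$335.76 → -$415.62
  Aug: +$335.76 − $591.66 → -$671.52
  Sep: +$335.76 → -$335.76
  Oct: +$335.76 → $0.00
Lowest trial balance = -$1,531.14 (Nov)
Initial deposit = cushion − low point = $671.52 − (-$1,531.14) = $2,202.66

$2,202.66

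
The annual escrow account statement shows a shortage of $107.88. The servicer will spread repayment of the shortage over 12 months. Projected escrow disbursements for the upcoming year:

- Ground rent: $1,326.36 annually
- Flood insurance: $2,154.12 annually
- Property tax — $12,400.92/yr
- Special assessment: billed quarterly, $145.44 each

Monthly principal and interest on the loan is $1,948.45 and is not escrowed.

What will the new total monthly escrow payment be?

$1,380.92

Ground rent: $1,326.36 per year
Flood insurance: $2,154.12 per year
Property tax: $12,400.92 per year
Special assessment: $145.44 × 4 = $581.76 per year
Yearly total = $16,463.16
Monthly escrow = $16,463.16 ÷ 12 = $1,371.93
Shortage spread = $107.88 / 12 = $8.99/mo
New monthly escrow = $1,371.93 + $8.99 = $1,380.92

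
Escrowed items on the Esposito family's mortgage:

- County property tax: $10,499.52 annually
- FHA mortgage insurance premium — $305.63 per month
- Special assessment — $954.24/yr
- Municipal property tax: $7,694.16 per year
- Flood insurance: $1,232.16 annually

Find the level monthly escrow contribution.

$2,003.97

County property tax: $10,499.52 per year
FHA mortgage insurance premium: $305.63 × 12 = $3,667.56 per year
Special assessment: $954.24 per year
Municipal property tax: $7,694.16 per year
Flood insurance: $1,232.16 per year
Annual escrow total = $24,047.64
Monthly escrow = $24,047.64 / 12 = $2,003.97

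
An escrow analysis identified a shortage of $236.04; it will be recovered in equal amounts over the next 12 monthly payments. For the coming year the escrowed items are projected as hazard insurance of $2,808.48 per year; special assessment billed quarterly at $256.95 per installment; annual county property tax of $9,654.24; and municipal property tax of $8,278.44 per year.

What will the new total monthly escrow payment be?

Hazard insurance: $2,808.48 annually
Special assessment: $256.95 × 4 = $1,027.80 annually
County property tax: $9,654.24 annually
Municipal property tax: $8,278.44 annually
Total per year = $2,808.48 + $1,027.80 + $9,654.24 + $8,278.44 = $21,768.96
Monthly = $21,768.96 / 12 = $1,814.08
Monthly shortage recovery: $236.04 / 12 = $19.67
New monthly escrow = $1,814.08 + $19.67 = $1,833.75

$1,833.75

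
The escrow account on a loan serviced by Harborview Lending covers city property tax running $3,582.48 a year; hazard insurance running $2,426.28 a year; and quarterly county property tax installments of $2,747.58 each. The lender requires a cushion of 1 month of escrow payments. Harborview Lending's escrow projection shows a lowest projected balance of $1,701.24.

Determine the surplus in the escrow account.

City property tax: $3,582.48 annually
Hazard insurance: $2,426.28 annually
County property tax: $2,747.58 × 4 = $10,990.32 annually
Combined annual = $16,999.08
Monthly = $16,999.08 ÷ 12 = $1,416.59
Required cushion = 1 × $1,416.59 = $1,416.59
Surplus = $1,701.24 − $1,416.59 = $284.65

$284.65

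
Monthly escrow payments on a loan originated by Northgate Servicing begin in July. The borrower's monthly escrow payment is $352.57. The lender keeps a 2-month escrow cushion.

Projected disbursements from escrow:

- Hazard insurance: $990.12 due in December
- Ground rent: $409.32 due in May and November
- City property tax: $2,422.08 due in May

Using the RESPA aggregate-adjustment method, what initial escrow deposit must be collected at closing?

$1,057.71

Cushion = 2 × $352.57 = $705.14
Trial balance (start $0, +$352.57 each month, − disbursements):
  Jul: +$352.57 → $352.57
  Aug: +$352.57 → $705.14
  Sep: +$352.57 → $1,057.71
  Oct: +$352.57 → $1,410.28
  Nov: +$352.57 − $409.32 → $1,353.53
  Dec: +$352.57 − $990.12 → $715.98
  Jan: +$352.57 → $1,068.55
  Feb: +$352.57 → $1,421.12
  Mar: +$352.57 → $1,773.69
  Apr: +$352.57 → $2,126.26
  May: +$352.57 − $2,831.40 → -$352.57
  Jun: +$352.57 → $0.00
Lowest trial balance = -$352.57 (May)
Initial deposit = cushion − low point = $705.14 − (-$352.57) = $1,057.71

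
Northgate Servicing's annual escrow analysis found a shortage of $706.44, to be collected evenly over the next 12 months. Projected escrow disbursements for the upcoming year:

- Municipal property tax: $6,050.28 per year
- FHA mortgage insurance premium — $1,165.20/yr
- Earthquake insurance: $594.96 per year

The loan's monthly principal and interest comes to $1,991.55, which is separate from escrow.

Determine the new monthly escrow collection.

$709.74

Municipal property tax = $6,050.28 annually
FHA mortgage insurance premium = $1,165.20 annually
Earthquake insurance = $594.96 annually
Combined annual = $6,050.28 + $1,165.20 + $594.96 = $7,810.44
Base monthly escrow = $7,810.44 / 12 = $650.87
Shortage per month = $706.44 ÷ 12 = $58.87
Adjusted monthly = $650.87 + $58.87 = $709.74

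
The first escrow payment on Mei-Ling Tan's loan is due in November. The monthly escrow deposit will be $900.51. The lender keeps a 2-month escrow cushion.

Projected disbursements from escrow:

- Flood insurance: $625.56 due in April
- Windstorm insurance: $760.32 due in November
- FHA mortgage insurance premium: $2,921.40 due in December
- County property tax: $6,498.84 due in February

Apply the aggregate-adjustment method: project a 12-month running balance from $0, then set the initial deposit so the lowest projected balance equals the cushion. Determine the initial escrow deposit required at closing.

$8,379.54

Cushion = 2 × $900.51 = $1,801.02
Trial balance (start $0, +$900.51 each month, − disbursements):
  Nov: +$900.51 − $760.32 → $140.19
  Dec: +$900.51 − $2,921.40 → -$1,880.70
  Jan: +$900.51 → -$980.19
  Feb: +$900.51 − $6,498.84 → -$6,578.52
  Mar: +$900.51 → -$5,678.01
  Apr: +$900.51 − $625.56 → -$5,403.06
  May: +$900.51 → -$4,502.55
  Jun: +$900.51 → -$3,602.04
  Jul: +$900.51 → -$2,701.53
  Aug: +$900.51 → -$1,801.02
  Sep: +$900.51 → -$900.51
  Oct: +$900.51 → $0.00
Lowest trial balance = -$6,578.52 (Feb)
Initial deposit = cushion − low point = $1,801.02 − (-$6,578.52) = $8,379.54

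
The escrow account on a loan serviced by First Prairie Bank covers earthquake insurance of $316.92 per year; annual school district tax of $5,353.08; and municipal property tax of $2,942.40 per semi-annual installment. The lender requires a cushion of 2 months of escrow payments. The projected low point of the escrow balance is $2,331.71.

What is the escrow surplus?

Earthquake insurance: $316.92
School district tax: $5,353.08
Municipal property tax: $2,942.40 × 2 = $5,884.80
Total per year = $316.92 + $5,353.08 + $5,884.80 = $11,554.80
Monthly = $11,554.80 ÷ 12 = $962.90
Required reserve = 2 × $962.90 = $1,925.80
Excess over cushion: $2,331.71 − $1,925.80 = $405.91

$405.91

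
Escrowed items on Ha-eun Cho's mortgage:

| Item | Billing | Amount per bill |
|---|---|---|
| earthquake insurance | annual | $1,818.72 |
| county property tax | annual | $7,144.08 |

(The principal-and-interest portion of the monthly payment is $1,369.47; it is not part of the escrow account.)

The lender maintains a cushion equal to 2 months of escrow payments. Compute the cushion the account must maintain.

$1,493.80

Earthquake insurance = $1,818.72/yr
County property tax = $7,144.08/yr
Yearly total = $1,818.72 + $7,144.08 = $8,962.80
Monthly = $8,962.80 ÷ 12 = $746.90
Reserve = 2 × $746.90 = $1,493.80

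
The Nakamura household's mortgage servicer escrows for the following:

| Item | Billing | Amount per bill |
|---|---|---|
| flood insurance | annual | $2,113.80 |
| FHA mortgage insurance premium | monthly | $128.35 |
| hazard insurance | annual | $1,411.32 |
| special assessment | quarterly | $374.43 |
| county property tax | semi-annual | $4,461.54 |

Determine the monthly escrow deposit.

Flood insurance = $2,113.80/yr
FHA mortgage insurance premium = $128.35 × 12 = $1,540.20/yr
Hazard insurance = $1,411.32/yr
Special assessment = $374.43 × 4 = $1,497.72/yr
County property tax = $4,461.54 × 2 = $8,923.08/yr
Annual escrow total = $2,113.80 + $1,540.20 + $1,411.32 + $1,497.72 + $8,923.08 = $15,486.12
Per month = $15,486.12 / 12 = $1,290.51

$1,290.51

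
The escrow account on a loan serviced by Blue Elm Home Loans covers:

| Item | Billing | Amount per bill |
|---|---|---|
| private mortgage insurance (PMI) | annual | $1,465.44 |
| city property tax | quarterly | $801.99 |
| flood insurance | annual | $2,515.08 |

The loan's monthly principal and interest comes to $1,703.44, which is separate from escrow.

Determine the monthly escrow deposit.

$599.04

Private mortgage insurance (PMI): $1,465.44
City property tax: $801.99 × 4 = $3,207.96
Flood insurance: $2,515.08
Yearly total = $7,188.48
Monthly = $7,188.48 ÷ 12 = $599.04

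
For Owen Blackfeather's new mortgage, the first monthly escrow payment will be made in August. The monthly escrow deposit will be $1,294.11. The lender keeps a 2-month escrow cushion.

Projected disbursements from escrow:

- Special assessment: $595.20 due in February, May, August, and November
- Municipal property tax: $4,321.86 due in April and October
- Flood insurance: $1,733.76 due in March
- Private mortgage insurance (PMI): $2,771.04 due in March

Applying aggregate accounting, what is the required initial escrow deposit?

Cushion = 2 × $1,294.11 = $2,588.22
Trial balance (start $0, +$1,294.11 each month, − disbursements):
  Aug: +$1,294.11 − $595.20 → $698.91
  Sep: +$1,294.11 → $1,993.02
  Oct: +$1,294.11 − $4,321.86 → -$1,034.73
  Nov: +$1,294.11 − $595.20 → -$335.82
  Dec: +$1,294.11 → $958.29
  Jan: +$1,294.11 → $2,252.40
  Feb: +$1,294.11 − $595.20 → $2,951.31
  Mar: +$1,294.11 − $4,504.80 → -$259.38
  Apr: +$1,294.11 − $4,321.86 → -$3,287.13
  May: +$1,294.11 − $595.20 → -$2,588.22
  Jun: +$1,294.11 → -$1,294.11
  Jul: +$1,294.11 → $0.00
Lowest trial balance = -$3,287.13 (Apr)
Initial deposit = cushion − low point = $2,588.22 − (-$3,287.13) = $5,875.35

$5,875.35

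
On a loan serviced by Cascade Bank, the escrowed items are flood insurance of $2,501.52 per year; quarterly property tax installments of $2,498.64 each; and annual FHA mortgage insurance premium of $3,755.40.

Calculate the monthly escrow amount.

Flood insurance = $2,501.52/yr
Property tax = $2,498.64 × 4 = $9,994.56/yr
FHA mortgage insurance premium = $3,755.40/yr
Yearly total = $2,501.52 + $9,994.56 + $3,755.40 = $16,251.48
Monthly escrow = $16,251.48 ÷ 12 = $1,354.29

$1,354.29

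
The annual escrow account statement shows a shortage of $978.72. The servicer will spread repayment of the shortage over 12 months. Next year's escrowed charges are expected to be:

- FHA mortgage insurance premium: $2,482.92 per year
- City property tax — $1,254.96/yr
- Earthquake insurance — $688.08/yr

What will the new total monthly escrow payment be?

$450.39

FHA mortgage insurance premium: $2,482.92 annually
City property tax: $1,254.96 annually
Earthquake insurance: $688.08 annually
Total annual escrow = $4,425.96
Base monthly escrow = $4,425.96 ÷ 12 = $368.83
Monthly shortage recovery: $978.72 ÷ 12 = $81.56
Adjusted monthly = $368.83 + $81.56 = $450.39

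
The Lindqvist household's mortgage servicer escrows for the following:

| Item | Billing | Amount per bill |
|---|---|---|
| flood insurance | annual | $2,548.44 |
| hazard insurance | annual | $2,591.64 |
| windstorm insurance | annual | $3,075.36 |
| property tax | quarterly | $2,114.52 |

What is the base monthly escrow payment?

$1,389.46

Flood insurance = $2,548.44 per year
Hazard insurance = $2,591.64 per year
Windstorm insurance = $3,075.36 per year
Property tax = $2,114.52 × 4 = $8,458.08 per year
Combined annual = $16,673.52
Monthly escrow = $16,673.52 / 12 = $1,389.46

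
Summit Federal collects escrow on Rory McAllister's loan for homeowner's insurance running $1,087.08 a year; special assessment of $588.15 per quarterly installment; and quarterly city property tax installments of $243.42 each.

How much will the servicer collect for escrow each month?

Homeowner's insurance — $1,087.08 per year
Special assessment — $588.15 × 4 = $2,352.60 per year
City property tax — $243.42 × 4 = $973.68 per year
Total per year = $1,087.08 + $2,352.60 + $973.68 = $4,413.36
Per month = $4,413.36 ÷ 12 = $367.78

$367.78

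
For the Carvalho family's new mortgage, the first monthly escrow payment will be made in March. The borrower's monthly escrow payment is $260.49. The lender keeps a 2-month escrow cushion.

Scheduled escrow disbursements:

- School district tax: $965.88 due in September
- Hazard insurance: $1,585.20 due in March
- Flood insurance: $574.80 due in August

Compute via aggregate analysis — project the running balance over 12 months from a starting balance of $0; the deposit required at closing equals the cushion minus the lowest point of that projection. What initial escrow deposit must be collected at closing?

Cushion = 2 × $260.49 = $520.98
Trial balance (start $0, +$260.49 each month, − disbursements):
  Mar: +$260.49 − $1,585.20 → -$1,324.71
  Apr: +$260.49 → -$1,064.22
  May: +$260.49 → -$803.73
  Jun: +$260.49 → -$543.24
  Jul: +$260.49 → -$282.75
  Aug: +$260.49 − $574.80 → -$597.06
  Sep: +$260.49 − $965.88 → -$1,302.45
  Oct: +$260.49 → -$1,041.96
  Nov: +$260.49 → -$781.47
  Dec: +$260.49 → -$520.98
  Jan: +$260.49 → -$260.49
  Feb: +$260.49 → $0.00
Lowest trial balance = -$1,324.71 (Mar)
Initial deposit = cushion − low point = $520.98 − (-$1,324.71) = $1,845.69

$1,845.69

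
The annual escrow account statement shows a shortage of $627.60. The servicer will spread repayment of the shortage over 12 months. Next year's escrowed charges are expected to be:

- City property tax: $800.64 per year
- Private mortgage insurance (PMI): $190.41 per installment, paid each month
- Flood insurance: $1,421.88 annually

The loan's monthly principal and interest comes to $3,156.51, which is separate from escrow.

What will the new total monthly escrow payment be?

City property tax = $800.64 annually
Private mortgage insurance (PMI) = $190.41 × 12 = $2,284.92 annually
Flood insurance = $1,421.88 annually
Yearly total = $4,507.44
Monthly escrow = $4,507.44 ÷ 12 = $375.62
Monthly shortage recovery: $627.60 / 12 = $52.30
Adjusted monthly = $375.62 + $52.30 = $427.92

$427.92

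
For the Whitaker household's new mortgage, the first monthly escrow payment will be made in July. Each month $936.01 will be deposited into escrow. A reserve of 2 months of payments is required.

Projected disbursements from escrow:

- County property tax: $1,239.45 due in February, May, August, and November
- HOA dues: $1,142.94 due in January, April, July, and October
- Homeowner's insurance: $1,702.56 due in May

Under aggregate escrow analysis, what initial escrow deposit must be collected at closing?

Cushion = 2 × $936.01 = $1,872.02
Trial balance (start $0, +$936.01 each month, − disbursements):
  Jul: +$936.01 − $1,142.94 → -$206.93
  Aug: +$936.01 − $1,239.45 → -$510.37
  Sep: +$936.01 → $425.64
  Oct: +$936.01 − $1,142.94 → $218.71
  Nov: +$936.01 − $1,239.45 → -$84.73
  Dec: +$936.01 → $851.28
  Jan: +$936.01 − $1,142.94 → $644.35
  Feb: +$936.01 − $1,239.45 → $340.91
  Mar: +$936.01 → $1,276.92
  Apr: +$936.01 − $1,142.94 → $1,069.99
  May: +$936.01 − $2,942.01 → -$936.01
  Jun: +$936.01 → $0.00
Lowest trial balance = -$936.01 (May)
Initial deposit = cushion − low point = $1,872.02 − (-$936.01) = $2,808.03

$2,808.03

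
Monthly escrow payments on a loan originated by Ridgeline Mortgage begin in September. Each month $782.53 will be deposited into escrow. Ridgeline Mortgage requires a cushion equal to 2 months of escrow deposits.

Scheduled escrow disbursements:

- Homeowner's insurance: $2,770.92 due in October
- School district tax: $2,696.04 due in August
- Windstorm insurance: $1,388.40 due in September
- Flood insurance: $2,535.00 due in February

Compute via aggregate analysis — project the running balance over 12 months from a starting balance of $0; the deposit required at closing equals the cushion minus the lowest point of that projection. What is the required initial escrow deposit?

Cushion = 2 × $782.53 = $1,565.06
Trial balance (start $0, +$782.53 each month, − disbursements):
  Sep: +$782.53 − $1,388.40 → -$605.87
  Oct: +$782.53 − $2,770.92 → -$2,594.26
  Nov: +$782.53 → -$1,811.73
  Dec: +$782.53 → -$1,029.20
  Jan: +$782.53 → -$246.67
  Feb: +$782.53 − $2,535.00 → -$1,999.14
  Mar: +$782.53 → -$1,216.61
  Apr: +$782.53 → -$434.08
  May: +$782.53 → $348.45
  Jun: +$782.53 → $1,130.98
  Jul: +$782.53 → $1,913.51
  Aug: +$782.53 − $2,696.04 → $0.00
Lowest trial balance = -$2,594.26 (Oct)
Initial deposit = cushion − low point = $1,565.06 − (-$2,594.26) = $4,159.32

$4,159.32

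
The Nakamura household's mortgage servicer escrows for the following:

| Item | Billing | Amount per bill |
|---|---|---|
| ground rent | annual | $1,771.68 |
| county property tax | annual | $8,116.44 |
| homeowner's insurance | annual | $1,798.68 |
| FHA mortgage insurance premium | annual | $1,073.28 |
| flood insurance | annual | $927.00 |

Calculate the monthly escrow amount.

$1,140.59

Ground rent — $1,771.68 per year
County property tax — $8,116.44 per year
Homeowner's insurance — $1,798.68 per year
FHA mortgage insurance premium — $1,073.28 per year
Flood insurance — $927.00 per year
Yearly total = $1,771.68 + $8,116.44 + $1,798.68 + $1,073.28 + $927.00 = $13,687.08
Monthly = $13,687.08 ÷ 12 = $1,140.59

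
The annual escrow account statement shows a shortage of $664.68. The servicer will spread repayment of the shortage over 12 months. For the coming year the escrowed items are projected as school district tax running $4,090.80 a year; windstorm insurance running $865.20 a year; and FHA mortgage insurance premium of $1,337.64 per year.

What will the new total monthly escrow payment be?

School district tax = $4,090.80/yr
Windstorm insurance = $865.20/yr
FHA mortgage insurance premium = $1,337.64/yr
Annual escrow total = $4,090.80 + $865.20 + $1,337.64 = $6,293.64
Monthly escrow = $6,293.64 / 12 = $524.47
Shortage spread = $664.68 ÷ 12 = $55.39/mo
Adjusted monthly = $524.47 + $55.39 = $579.86

$579.86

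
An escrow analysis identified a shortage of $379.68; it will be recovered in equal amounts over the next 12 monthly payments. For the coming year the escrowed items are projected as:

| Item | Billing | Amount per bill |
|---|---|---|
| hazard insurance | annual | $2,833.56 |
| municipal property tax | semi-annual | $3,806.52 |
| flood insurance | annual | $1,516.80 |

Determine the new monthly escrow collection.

Hazard insurance — $2,833.56/yr
Municipal property tax — $3,806.52 × 2 = $7,613.04/yr
Flood insurance — $1,516.80/yr
Total annual escrow = $11,963.40
Per month = $11,963.40 / 12 = $996.95
Monthly shortage recovery: $379.68 / 12 = $31.64
New monthly escrow = $996.95 + $31.64 = $1,028.59

$1,028.59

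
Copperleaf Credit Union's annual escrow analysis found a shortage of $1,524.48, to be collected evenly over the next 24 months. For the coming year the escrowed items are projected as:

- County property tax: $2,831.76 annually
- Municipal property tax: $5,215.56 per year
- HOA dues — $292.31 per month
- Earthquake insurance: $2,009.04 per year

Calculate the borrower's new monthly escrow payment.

County property tax: $2,831.76
Municipal property tax: $5,215.56
HOA dues: $292.31 × 12 = $3,507.72
Earthquake insurance: $2,009.04
Yearly total = $2,831.76 + $5,215.56 + $3,507.72 + $2,009.04 = $13,564.08
Base monthly escrow = $13,564.08 / 12 = $1,130.34
Shortage spread = $1,524.48 / 24 = $63.52/mo
Adjusted monthly = $1,130.34 + $63.52 = $1,193.86

$1,193.86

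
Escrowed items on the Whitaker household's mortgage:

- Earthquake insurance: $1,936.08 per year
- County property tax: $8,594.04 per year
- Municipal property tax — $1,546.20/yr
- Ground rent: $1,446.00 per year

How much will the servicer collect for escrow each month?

Earthquake insurance — $1,936.08 per year
County property tax — $8,594.04 per year
Municipal property tax — $1,546.20 per year
Ground rent — $1,446.00 per year
Total annual escrow = $13,522.32
Base monthly escrow = $13,522.32 ÷ 12 = $1,126.86

$1,126.86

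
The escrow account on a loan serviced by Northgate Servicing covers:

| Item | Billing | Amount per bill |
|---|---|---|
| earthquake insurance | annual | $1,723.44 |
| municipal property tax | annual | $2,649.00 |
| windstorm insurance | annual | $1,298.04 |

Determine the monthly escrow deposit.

Earthquake insurance: $1,723.44 per year
Municipal property tax: $2,649.00 per year
Windstorm insurance: $1,298.04 per year
Combined annual = $1,723.44 + $2,649.00 + $1,298.04 = $5,670.48
Monthly escrow = $5,670.48 ÷ 12 = $472.54

$472.54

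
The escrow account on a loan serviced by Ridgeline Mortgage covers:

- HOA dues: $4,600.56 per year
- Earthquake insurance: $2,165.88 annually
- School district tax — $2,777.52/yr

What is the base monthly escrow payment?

HOA dues: $4,600.56 per year
Earthquake insurance: $2,165.88 per year
School district tax: $2,777.52 per year
Annual escrow total = $9,543.96
Monthly = $9,543.96 ÷ 12 = $795.33

$795.33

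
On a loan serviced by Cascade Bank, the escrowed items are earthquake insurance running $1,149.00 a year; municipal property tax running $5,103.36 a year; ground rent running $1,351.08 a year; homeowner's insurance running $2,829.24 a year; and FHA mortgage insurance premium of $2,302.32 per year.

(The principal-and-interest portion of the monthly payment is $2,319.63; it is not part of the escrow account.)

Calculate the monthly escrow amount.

Earthquake insurance — $1,149.00 annually
Municipal property tax — $5,103.36 annually
Ground rent — $1,351.08 annually
Homeowner's insurance — $2,829.24 annually
FHA mortgage insurance premium — $2,302.32 annually
Combined annual = $1,149.00 + $5,103.36 + $1,351.08 + $2,829.24 + $2,302.32 = $12,735.00
Monthly = $12,735.00 ÷ 12 = $1,061.25

$1,061.25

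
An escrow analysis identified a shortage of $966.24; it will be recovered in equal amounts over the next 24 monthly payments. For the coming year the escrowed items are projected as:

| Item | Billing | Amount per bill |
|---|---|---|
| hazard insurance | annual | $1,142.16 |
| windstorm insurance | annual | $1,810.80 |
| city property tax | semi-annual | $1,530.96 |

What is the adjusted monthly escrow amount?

$541.50

Hazard insurance — $1,142.16 per year
Windstorm insurance — $1,810.80 per year
City property tax — $1,530.96 × 2 = $3,061.92 per year
Yearly total = $6,014.88
Monthly escrow = $6,014.88 ÷ 12 = $501.24
Monthly shortage recovery: $966.24 / 24 = $40.26
Adjusted monthly = $501.24 + $40.26 = $541.50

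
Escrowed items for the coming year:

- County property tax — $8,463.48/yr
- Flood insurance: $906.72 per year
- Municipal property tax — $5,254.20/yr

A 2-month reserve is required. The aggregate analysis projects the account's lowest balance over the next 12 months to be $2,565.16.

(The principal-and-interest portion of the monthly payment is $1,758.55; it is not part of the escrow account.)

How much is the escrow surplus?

County property tax: $8,463.48
Flood insurance: $906.72
Municipal property tax: $5,254.20
Combined annual = $8,463.48 + $906.72 + $5,254.20 = $14,624.40
Base monthly escrow = $14,624.40 ÷ 12 = $1,218.70
Cushion = 2 × $1,218.70 = $2,437.40
Surplus = $2,565.16 − $2,437.40 = $127.76

$127.76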